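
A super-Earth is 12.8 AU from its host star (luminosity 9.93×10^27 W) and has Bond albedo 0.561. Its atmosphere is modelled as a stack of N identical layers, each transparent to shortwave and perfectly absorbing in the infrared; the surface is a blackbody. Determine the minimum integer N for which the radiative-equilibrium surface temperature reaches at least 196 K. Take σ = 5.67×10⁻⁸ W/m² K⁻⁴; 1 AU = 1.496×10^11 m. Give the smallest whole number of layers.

3

Orbital distance: d = 12.8 AU = 1.915×10^12 m.
Spreading L over a sphere of radius d: S = 9.93×10^27/(4π·1.91×10^12²) = 215.5 W/m².
The effective emission temperature is T_e = [S(1−α)/(4σ)]^¼ = 142.9 K.
Need (N+1)T_e⁴ ≥ T_s⁴, i.e. N+1 ≥ (196/142.9)⁴ = 3.538.
The minimum whole number is N = 3.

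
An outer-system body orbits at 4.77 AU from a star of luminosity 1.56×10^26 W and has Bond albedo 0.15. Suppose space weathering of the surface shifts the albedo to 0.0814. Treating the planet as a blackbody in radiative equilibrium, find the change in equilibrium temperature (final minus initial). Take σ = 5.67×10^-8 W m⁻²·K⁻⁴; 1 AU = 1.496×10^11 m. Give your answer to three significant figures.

1.92 K

d = 4.77 × 1.496×10^11 m = 7.136×10^11 m.
S = L/(4πd²) = 24.38 W m⁻².
With α = 0.15, T₁ = 97.77 K.
Final:   T₂ = [S(1−0.0814)/(4σ)]^(1/4) = 99.68 K.
Change: 99.68 − 97.77 = 1.916 K.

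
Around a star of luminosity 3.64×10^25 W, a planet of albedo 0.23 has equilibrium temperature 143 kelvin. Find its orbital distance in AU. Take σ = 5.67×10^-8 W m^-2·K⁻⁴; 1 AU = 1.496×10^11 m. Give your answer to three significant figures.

Required flux: S = 4σT⁴/(1−α) = 123.2 W m^-2.
From L = 4πd²S, d = √(3.64×10^25/(4π·123.2)) = 1.534×10^11 m = 1.025 AU.

1.03 AU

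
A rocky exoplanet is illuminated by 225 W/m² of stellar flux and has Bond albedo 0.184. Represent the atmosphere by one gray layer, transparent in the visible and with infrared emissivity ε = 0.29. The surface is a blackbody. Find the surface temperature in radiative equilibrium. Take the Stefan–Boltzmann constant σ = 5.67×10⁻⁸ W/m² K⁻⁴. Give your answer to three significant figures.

175 K

The planet radiates to space at T_e = [S(1−α)/(4σ)]^(1/4) = 168.7 K.
Surface balance with a leaky layer gives σT_s⁴ = σT_e⁴·2/(2−ε), so T_s = T_e·[2/(2−0.29)]^(1/4) = 175.4 K.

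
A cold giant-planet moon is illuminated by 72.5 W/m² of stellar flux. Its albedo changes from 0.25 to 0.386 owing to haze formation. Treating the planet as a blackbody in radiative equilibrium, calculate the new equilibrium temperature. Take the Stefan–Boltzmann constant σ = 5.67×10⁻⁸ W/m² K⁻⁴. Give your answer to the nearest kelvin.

118 K

New equilibrium: T₂ = [(1−0.386)·72.50/(4σ)]^(1/4) = 118.4 K.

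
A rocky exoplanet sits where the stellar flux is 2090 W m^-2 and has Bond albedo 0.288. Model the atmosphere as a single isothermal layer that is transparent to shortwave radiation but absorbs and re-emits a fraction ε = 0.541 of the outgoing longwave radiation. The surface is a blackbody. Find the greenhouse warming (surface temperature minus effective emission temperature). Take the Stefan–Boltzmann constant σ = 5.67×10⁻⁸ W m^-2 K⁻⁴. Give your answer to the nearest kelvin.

At the top of the atmosphere, σT_e⁴ = S(1−α)/4 = 372.0 W m^-2, giving T_e = 284.6 K.
The surface balance (absorbed SW + ε·downward IR = σT_s⁴) with T_a⁴ = T_s⁴/2 reduces to T_s = T_e·[2/(2−ε)]^¼ = 308.0 K.
Greenhouse warming: T_s − T_e = 23.35 K.

23 kelvin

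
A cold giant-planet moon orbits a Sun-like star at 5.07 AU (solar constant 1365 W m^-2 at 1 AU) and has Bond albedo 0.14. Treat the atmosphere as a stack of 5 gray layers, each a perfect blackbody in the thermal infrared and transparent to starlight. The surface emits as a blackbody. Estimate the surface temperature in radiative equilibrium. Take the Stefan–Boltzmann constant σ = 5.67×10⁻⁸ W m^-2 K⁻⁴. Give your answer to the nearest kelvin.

Flux at the orbit: S = 1365/(5.07)² = 53.10 W m^-2.
Top-of-atmosphere balance: σT_e⁴ = S(1−α)/4 = 11.42 W m^-2 → T_e = 119.1 K.
Layer-by-layer balance gives σT_s⁴ = (N+1)σT_e⁴, so T_s = 6^¼·119.1 = 186.4 K.

186 kelvin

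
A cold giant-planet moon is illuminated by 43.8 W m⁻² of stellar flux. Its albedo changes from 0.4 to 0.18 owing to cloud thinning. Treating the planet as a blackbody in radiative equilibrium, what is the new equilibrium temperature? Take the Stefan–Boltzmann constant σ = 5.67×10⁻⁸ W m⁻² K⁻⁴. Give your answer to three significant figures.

112 kelvin

T₂ = [S(1−α₂)/(4σ)]^(1/4) = [43.80·0.82/(4σ)]^(1/4) = 112.2 K.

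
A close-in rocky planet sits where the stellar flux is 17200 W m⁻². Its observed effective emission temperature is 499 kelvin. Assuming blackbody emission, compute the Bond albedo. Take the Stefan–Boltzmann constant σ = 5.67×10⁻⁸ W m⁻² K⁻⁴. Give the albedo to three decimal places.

Rearranging the radiative balance, α = 1 − 4σT⁴/S.
σT⁴ = 3515 W m⁻², so 4σT⁴ = 14060 W m⁻².
Hence α = 1 − 14060/17200 = 0.1824.

0.182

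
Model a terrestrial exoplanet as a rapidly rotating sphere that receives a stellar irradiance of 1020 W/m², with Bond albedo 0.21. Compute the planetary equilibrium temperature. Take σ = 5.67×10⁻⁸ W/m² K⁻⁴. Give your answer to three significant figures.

Absorbed flux (global mean): S(1−α)/4 = 1020·0.79/4 = 201.5 W/m².
Set σT⁴ = 201.5 → T = (201.5/σ)^(1/4) = 244.1 K.

244 kelvin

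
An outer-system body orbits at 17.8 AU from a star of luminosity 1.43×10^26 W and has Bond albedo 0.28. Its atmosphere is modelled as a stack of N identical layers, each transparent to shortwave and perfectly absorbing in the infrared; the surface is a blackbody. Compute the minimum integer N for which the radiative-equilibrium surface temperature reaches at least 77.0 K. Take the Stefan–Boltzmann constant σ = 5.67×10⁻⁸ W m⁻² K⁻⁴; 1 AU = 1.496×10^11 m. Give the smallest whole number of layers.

d = 17.8 × 1.496×10^11 m = 2.663×10^12 m.
Spreading L over a sphere of radius d: S = 1.43×10^26/(4π·2.66×10^12²) = 1.605 W m⁻².
The effective emission temperature is T_e = [S(1−α)/(4σ)]^¼ = 47.51 K.
T_s = (N+1)^(1/4)·T_e ≥ 77.0 K requires N+1 ≥ (T_s/T_e)⁴ = (77.0/47.51)⁴ = 6.900.
The minimum whole number is N = 6.

6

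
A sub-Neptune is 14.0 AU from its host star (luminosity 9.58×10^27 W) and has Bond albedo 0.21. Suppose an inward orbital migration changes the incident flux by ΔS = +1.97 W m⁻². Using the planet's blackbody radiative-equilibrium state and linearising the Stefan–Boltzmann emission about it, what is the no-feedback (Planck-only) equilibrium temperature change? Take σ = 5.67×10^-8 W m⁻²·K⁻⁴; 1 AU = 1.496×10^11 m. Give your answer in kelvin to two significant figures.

0.44 kelvin

d = 14.0 × 1.496×10^11 m = 2.094×10^12 m.
Spreading L over a sphere of radius d: S = 9.58×10^27/(4π·2.09×10^12²) = 173.8 W m⁻².
Unperturbed T_e = [173.8·(1−0.21)/(4σ)]^¼ = 156.9 K.
Only a fraction (1−α) is absorbed and it's spread over 4πR², so ΔF = (1−α)ΔS/4 = 0.3891 W m⁻².
Planck response: λ_P = 4σT_e³ = 4·5.67×10⁻⁸·(156.9)³ = 0.8753 W m⁻²/K.
Hence the no-feedback warming is ΔF/(4σT_e³) = 0.445 K.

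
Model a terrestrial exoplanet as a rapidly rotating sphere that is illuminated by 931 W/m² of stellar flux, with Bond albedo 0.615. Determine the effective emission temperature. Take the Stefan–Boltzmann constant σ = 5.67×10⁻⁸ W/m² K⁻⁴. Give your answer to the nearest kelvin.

199 K

The planet absorbs (1−α)S over its disc πR² and re-emits over 4πR², so the mean absorbed flux is (1−0.615)·931.0/4 = 89.61 W/m².
Set σT⁴ = 89.61 → T = (89.61/σ)^(1/4) = 199.4 K.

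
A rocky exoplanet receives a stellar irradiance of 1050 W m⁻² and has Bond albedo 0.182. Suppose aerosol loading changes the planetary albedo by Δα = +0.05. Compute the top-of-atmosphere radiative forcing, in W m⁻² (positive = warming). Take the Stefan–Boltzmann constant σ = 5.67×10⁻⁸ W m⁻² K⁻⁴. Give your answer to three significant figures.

ΔF = −(S/4)Δα = −(1050/4)×(+0.05) = -13.12 W m⁻².

-13.1 W m⁻²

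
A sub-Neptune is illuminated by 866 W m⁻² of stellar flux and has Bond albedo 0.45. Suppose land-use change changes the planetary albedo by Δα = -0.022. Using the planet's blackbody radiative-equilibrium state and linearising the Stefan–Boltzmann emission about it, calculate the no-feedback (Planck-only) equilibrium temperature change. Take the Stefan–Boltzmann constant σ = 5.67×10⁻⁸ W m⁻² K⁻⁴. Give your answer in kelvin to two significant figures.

Unperturbed T_e = [866.0·(1−0.45)/(4σ)]^¼ = 214.1 K.
ΔF = −(S/4)Δα = −(866.0/4)×(-0.022) = 4.763 W m⁻².
Linearising σT⁴ gives d(σT⁴)/dT = 4σT_e³ = 2.225 W m⁻² per K.
Hence the no-feedback warming is ΔF/(4σT_e³) = 2.14 K.

2.1 K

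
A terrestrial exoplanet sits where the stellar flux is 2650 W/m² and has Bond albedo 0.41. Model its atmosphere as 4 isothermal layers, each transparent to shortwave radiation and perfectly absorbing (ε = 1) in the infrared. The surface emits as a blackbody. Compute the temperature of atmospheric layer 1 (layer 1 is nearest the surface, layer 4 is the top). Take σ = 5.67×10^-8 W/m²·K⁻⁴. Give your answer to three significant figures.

408 K

Top-of-atmosphere balance: σT_e⁴ = S(1−α)/4 = 390.9 W/m² → T_e = 288.1 K.
Each opaque layer satisfies 2T_j⁴ = T_{j−1}⁴ + T_{j+1}⁴, giving T_k⁴ = (N+1−k)T_e⁴.
T_1 = (4)^(1/4)·288.1 = 407.5 K.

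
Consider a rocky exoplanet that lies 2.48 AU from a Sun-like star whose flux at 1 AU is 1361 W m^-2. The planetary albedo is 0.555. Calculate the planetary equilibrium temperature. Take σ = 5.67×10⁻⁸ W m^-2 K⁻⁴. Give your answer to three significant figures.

144 K

Irradiance scales as 1/d², so S = 1361 W m^-2 × (1/2.48)² = 221.3 W m^-2.
Absorbed flux (global mean): S(1−α)/4 = 221.3·0.445/4 = 24.62 W m^-2.
Set σT⁴ = 24.62 → T = (24.62/σ)^(1/4) = 144.4 K.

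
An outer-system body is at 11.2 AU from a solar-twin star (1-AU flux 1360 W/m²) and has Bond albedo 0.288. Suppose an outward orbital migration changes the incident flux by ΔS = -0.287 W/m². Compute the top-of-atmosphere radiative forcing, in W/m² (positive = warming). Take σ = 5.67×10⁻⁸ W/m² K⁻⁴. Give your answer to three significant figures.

Irradiance scales as 1/d², so S = 1360 W/m² × (1/11.2)² = 10.84 W/m².
Only a fraction (1−α) is absorbed and it's spread over 4πR², so ΔF = (1−α)ΔS/4 = -0.05109 W/m².

-0.0511 W/m²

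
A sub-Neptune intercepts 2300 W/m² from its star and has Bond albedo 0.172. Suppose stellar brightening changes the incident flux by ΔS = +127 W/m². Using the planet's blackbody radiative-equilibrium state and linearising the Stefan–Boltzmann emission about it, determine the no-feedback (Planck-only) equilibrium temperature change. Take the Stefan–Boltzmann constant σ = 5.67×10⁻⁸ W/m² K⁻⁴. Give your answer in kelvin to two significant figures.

Unperturbed T_e = [2300·(1−0.172)/(4σ)]^¼ = 302.7 K.
TOA radiative forcing: ΔF = (1−α)ΔS/4 = 0.828·(+127)/4 = 26.29 W/m².
The Planck feedback parameter is 4σT_e³ = 6.291 W/m²/K.
Hence the no-feedback warming is ΔF/(4σT_e³) = 4.18 K.

4.2 kelvin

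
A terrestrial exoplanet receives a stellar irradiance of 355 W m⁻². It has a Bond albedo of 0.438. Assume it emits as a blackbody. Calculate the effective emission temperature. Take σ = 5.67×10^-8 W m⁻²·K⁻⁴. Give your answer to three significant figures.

172 K

Absorbed flux (global mean): S(1−α)/4 = 355.0·0.562/4 = 49.88 W m⁻².
Set σT⁴ = 49.88 → T = (49.88/σ)^(1/4) = 172.2 K.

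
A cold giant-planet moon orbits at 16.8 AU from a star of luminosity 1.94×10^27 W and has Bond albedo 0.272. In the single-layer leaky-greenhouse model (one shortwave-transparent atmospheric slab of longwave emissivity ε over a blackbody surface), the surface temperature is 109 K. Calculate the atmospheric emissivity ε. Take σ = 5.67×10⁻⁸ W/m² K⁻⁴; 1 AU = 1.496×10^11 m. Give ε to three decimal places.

Orbital distance: d = 16.8 AU = 2.513×10^12 m.
S = L/(4πd²) = 24.44 W/m².
TOA balance gives T_e = 94.11 K.
Since (2−ε)/2 = (T_e/T_s)⁴ = 0.5558, ε = 0.8885.

0.888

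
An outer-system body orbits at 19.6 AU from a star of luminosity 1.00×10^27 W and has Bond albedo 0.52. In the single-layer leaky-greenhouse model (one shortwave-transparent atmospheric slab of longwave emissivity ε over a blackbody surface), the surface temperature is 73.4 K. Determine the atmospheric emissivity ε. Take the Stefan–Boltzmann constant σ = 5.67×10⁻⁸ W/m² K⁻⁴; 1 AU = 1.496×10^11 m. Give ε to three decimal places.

0.650

Orbital distance: d = 19.6 AU = 2.932×10^12 m.
Spreading L over a sphere of radius d: S = 1.00×10^27/(4π·2.93×10^12²) = 9.256 W/m².
Effective temperature: T_e = [S(1−α)/(4σ)]^(1/4) = 66.53 K.
T_s⁴ = T_e⁴·2/(2−ε) → ε = 2 − 2(T_e/T_s)⁴ = 2 − 2·(66.53/73.4)⁴ = 0.6502.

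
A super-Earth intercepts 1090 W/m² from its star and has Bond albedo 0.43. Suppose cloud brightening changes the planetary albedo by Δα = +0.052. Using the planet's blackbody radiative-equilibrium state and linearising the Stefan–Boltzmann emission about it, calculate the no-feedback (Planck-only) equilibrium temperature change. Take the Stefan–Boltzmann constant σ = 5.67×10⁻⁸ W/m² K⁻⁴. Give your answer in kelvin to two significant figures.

-5.2 K

The baseline emission temperature is T_e = 228.8 K.
The change in absorbed flux is Δ[S(1−α)/4] = −SΔα/4 = -14.17 W/m².
The Planck feedback parameter is 4σT_e³ = 2.716 W/m²/K.
ΔT₀ = ΔF/λ_P = -14.17/2.716 = -5.22 K.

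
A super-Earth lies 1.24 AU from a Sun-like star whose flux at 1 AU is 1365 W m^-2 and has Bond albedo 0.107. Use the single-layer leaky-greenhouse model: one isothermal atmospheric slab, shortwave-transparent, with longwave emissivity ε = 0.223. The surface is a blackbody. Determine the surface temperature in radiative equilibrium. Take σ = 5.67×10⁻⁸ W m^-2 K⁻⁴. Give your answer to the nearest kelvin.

Flux at the orbit: S = 1365/(1.24)² = 887.7 W m^-2.
Effective emission temperature (TOA balance): σT_e⁴ = S(1−α)/4 = 198.2 W m^-2 → T_e = 243.2 K.
The surface balance (absorbed SW + ε·downward IR = σT_s⁴) with T_a⁴ = T_s⁴/2 reduces to T_s = T_e·[2/(2−ε)]^¼ = 250.4 K.

250 K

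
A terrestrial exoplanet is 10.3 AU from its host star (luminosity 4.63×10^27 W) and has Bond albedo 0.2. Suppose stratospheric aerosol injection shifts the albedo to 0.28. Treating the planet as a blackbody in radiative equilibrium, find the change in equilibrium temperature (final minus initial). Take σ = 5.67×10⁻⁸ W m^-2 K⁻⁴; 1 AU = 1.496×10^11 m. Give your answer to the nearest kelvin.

d = 10.3 × 1.496×10^11 m = 1.541×10^12 m.
Spreading L over a sphere of radius d: S = 4.63×10^27/(4π·1.54×10^12²) = 155.2 W m^-2.
With α = 0.2, T₁ = 153.0 K.
After:  T₂ = [155.2·0.72/(4σ)]^(1/4) = 149.0 K.
ΔT = T₂ − T₁ = -3.976 K.

-4 K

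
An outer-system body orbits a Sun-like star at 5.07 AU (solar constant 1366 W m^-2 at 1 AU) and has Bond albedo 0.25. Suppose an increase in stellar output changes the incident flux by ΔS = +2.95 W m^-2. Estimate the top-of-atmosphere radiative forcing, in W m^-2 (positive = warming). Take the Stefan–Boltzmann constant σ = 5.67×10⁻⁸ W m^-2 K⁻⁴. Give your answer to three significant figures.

0.553 W m^-2

By the inverse-square law, S = 1366/5.07² = 53.14 W m^-2.
TOA radiative forcing: ΔF = (1−α)ΔS/4 = 0.75·(+2.95)/4 = 0.5531 W m^-2.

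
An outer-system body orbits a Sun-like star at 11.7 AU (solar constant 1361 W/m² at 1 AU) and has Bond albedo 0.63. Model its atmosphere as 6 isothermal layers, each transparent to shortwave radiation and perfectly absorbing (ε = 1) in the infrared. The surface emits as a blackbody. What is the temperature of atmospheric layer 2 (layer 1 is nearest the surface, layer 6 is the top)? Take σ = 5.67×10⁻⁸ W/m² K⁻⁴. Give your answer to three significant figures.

94.9 kelvin

Flux at the orbit: S = 1361/(11.7)² = 9.942 W/m².
The effective emission temperature is T_e = [S(1−α)/(4σ)]^¼ = 63.46 K.
In the N-layer model, layer k (counted from the surface) has T_k = (N+1−k)^(1/4)·T_e.
With k = 2: T_2 = (6+1−2)^¼·63.46 K = 94.90 K.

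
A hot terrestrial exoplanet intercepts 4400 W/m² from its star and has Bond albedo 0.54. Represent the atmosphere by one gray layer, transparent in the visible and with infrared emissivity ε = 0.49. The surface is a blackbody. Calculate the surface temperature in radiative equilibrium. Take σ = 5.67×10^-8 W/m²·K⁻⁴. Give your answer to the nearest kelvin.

330 K

At the top of the atmosphere, σT_e⁴ = S(1−α)/4 = 506.0 W/m², giving T_e = 307.4 K.
The surface balance (absorbed SW + ε·downward IR = σT_s⁴) with T_a⁴ = T_s⁴/2 reduces to T_s = T_e·[2/(2−ε)]^¼ = 329.7 K.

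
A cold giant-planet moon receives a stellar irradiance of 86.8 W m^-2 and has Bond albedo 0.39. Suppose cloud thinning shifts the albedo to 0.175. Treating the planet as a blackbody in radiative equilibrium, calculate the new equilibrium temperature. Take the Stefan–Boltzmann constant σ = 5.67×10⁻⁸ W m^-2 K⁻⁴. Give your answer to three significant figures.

133 kelvin

T₂ = [S(1−α₂)/(4σ)]^(1/4) = [86.80·0.825/(4σ)]^(1/4) = 133.3 K.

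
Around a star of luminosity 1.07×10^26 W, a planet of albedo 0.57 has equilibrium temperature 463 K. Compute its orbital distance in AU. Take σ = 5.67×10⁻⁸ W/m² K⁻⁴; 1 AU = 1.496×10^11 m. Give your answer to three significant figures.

The flux needed for this T is 4σT⁴/(1−0.57) = 24240 W/m².
From L = 4πd²S, d = √(1.07×10^26/(4π·24240)) = 1.874×10^10 m = 0.1253 AU.

0.125 AU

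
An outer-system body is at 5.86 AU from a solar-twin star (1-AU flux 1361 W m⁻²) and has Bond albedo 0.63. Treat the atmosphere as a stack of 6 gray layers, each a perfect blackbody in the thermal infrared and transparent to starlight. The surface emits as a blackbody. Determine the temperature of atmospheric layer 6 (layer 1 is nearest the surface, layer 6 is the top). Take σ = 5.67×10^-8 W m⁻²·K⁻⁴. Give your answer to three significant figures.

Irradiance scales as 1/d², so S = 1361 W m⁻² × (1/5.86)² = 39.63 W m⁻².
Top-of-atmosphere balance: σT_e⁴ = S(1−α)/4 = 3.666 W m⁻² → T_e = 89.67 K.
The net upward flux σT_e⁴ is constant between every pair of levels, so T_k⁴ = (N+1−k)T_e⁴.
T_6 = (1)^(1/4)·89.67 = 89.67 K.

89.7 kelvin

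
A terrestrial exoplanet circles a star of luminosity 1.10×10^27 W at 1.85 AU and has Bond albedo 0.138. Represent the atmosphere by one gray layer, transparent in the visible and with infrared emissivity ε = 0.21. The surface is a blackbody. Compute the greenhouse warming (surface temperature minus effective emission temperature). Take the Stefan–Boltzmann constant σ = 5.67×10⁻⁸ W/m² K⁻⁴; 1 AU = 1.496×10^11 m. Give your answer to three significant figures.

7.22 K

d = 1.85 × 1.496×10^11 m = 2.768×10^11 m.
Flux at the orbit: S = L/(4πd²) = 1.10×10^27/(4π·(2.77×10^11)²) = 1143 W/m².
At the top of the atmosphere, σT_e⁴ = S(1−α)/4 = 246.3 W/m², giving T_e = 256.7 K.
The surface balance (absorbed SW + ε·downward IR = σT_s⁴) with T_a⁴ = T_s⁴/2 reduces to T_s = T_e·[2/(2−ε)]^¼ = 263.9 K.
Greenhouse warming: T_s − T_e = 7.219 K.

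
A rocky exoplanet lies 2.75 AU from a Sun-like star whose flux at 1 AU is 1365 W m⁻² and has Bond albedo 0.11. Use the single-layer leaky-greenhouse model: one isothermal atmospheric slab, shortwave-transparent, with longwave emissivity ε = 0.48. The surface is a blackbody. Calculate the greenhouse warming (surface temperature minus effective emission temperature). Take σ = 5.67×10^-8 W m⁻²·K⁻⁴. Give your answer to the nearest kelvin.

12 K

Flux at the orbit: S = 1365/(2.75)² = 180.5 W m⁻².
At the top of the atmosphere, σT_e⁴ = S(1−α)/4 = 40.16 W m⁻², giving T_e = 163.1 K.
For a single slab of emissivity ε, T_s⁴ = 2T_e⁴/(2−ε); thus T_s = 163.1·(1.316)^(1/4) = 174.7 K.
Greenhouse warming: T_s − T_e = 11.59 K.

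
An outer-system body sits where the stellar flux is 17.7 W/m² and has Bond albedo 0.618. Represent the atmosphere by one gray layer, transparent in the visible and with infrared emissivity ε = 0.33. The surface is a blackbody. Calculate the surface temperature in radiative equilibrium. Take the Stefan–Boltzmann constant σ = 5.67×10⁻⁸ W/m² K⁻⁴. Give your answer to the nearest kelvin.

Effective emission temperature (TOA balance): σT_e⁴ = S(1−α)/4 = 1.690 W/m² → T_e = 73.89 K.
The surface balance (absorbed SW + ε·downward IR = σT_s⁴) with T_a⁴ = T_s⁴/2 reduces to T_s = T_e·[2/(2−ε)]^¼ = 77.30 K.

77 kelvin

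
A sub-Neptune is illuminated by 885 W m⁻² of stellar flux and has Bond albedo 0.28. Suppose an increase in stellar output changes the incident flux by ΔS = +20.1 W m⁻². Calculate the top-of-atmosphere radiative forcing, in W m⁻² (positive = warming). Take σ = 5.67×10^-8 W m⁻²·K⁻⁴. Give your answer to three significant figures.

ΔF = Δ[S(1−α)]/4 = (1−0.28)·+20.1/4 = 3.618 W m⁻².

3.62 W m⁻²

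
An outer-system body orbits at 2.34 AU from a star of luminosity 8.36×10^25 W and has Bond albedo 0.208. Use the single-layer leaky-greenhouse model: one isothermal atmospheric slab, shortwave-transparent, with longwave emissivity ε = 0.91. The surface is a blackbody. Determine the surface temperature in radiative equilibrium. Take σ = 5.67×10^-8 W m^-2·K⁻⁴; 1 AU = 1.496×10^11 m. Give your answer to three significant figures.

Orbital distance: d = 2.34 AU = 3.501×10^11 m.
Spreading L over a sphere of radius d: S = 8.36×10^25/(4π·3.50×10^11²) = 54.29 W m^-2.
The planet radiates to space at T_e = [S(1−α)/(4σ)]^(1/4) = 117.3 K.
Surface balance with a leaky layer gives σT_s⁴ = σT_e⁴·2/(2−ε), so T_s = T_e·[2/(2−0.91)]^(1/4) = 136.6 K.

137 K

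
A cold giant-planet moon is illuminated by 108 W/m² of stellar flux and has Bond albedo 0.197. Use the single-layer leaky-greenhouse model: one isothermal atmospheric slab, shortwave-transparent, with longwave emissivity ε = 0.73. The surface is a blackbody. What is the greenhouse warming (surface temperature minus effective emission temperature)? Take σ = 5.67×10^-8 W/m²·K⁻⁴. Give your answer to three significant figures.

16.8 K

At the top of the atmosphere, σT_e⁴ = S(1−α)/4 = 21.68 W/m², giving T_e = 139.8 K.
The surface balance (absorbed SW + ε·downward IR = σT_s⁴) with T_a⁴ = T_s⁴/2 reduces to T_s = T_e·[2/(2−ε)]^¼ = 156.7 K.
The atmosphere warms the surface by 16.81 K.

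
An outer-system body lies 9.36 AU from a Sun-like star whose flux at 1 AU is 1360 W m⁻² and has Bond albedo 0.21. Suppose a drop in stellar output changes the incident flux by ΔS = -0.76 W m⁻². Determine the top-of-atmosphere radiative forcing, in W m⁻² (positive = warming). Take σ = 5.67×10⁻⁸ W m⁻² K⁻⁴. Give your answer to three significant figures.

Flux at the orbit: S = 1360/(9.36)² = 15.52 W m⁻².
Only a fraction (1−α) is absorbed and it's spread over 4πR², so ΔF = (1−α)ΔS/4 = -0.1501 W m⁻².

-0.150 W m⁻²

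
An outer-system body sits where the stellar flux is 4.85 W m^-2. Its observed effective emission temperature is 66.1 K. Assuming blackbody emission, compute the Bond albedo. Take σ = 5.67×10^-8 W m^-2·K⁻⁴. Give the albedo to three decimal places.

Energy balance: S(1−α)/4 = σT⁴, so 1−α = 4σT⁴/S.
4σT⁴ = 4·5.67×10⁻⁸·(66.1)⁴ = 4.330 W m^-2.
1−α = 4.330/4.850 = 0.8927, so α = 0.1073.

0.107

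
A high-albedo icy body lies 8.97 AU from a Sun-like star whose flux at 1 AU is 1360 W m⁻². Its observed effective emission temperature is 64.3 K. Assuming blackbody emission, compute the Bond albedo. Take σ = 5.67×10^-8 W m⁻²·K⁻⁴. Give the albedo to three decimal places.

0.771

Flux at the orbit: S = 1360/(8.97)² = 16.90 W m⁻².
From σT⁴ = S(1−α)/4 we invert for α: 1−α = 4σT⁴/S.
4σT⁴ = 4·5.67×10⁻⁸·(64.3)⁴ = 3.877 W m⁻².
1−α = 3.877/16.90 = 0.2294, so α = 0.7706.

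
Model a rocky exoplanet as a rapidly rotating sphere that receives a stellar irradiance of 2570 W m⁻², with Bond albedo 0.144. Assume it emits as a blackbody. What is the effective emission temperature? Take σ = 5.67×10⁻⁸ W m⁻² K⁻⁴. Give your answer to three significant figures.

Averaging over the sphere, the absorbed flux is S(1−α)/4 = 550.0 W m⁻².
Set σT⁴ = 550.0 → T = (550.0/σ)^(1/4) = 313.8 K.

314 kelvin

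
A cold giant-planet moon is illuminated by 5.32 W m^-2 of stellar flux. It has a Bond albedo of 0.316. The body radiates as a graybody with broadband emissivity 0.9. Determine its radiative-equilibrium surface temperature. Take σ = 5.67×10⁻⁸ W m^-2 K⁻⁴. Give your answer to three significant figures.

Absorbed flux (global mean): S(1−α)/4 = 5.320·0.684/4 = 0.9097 W m^-2.
Radiative balance εσT⁴ = 0.9097 gives T = [0.9097/(0.9·σ)]^(1/4) = 64.98 K.

65.0 K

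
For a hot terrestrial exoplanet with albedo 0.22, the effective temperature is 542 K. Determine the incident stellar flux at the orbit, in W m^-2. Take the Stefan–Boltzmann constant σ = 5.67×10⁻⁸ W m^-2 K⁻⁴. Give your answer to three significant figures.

Invert the energy balance for S: S = 4σT⁴/(1−α).
The emitted flux is σT⁴ = 4893 W m^-2.
So S = 4×4893/(1−0.22) = 25090 W m^-2.

25100 W m^-2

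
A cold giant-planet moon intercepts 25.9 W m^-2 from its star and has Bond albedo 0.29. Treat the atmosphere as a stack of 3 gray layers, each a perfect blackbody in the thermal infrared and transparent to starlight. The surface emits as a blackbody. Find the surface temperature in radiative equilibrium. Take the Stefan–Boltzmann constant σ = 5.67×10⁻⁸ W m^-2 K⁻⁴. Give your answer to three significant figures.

Top-of-atmosphere balance: σT_e⁴ = S(1−α)/4 = 4.597 W m^-2 → T_e = 94.89 K.
Layer-by-layer balance gives σT_s⁴ = (N+1)σT_e⁴, so T_s = 4^¼·94.89 = 134.2 K.

134 kelvin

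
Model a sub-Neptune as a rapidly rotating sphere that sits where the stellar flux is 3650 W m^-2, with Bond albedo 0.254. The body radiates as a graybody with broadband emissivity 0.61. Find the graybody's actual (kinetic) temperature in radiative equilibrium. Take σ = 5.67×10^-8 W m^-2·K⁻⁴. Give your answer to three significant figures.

375 K

Averaging over the sphere, the absorbed flux is S(1−α)/4 = 680.7 W m^-2.
Radiative balance εσT⁴ = 680.7 gives T = [680.7/(0.61·σ)]^(1/4) = 374.6 K.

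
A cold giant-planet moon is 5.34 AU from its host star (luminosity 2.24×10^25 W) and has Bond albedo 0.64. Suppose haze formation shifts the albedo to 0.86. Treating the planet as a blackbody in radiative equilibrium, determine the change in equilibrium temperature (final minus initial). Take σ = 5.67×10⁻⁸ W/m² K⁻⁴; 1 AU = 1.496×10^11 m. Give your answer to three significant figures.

d = 5.34 × 1.496×10^11 m = 7.989×10^11 m.
S = L/(4πd²) = 2.793 W/m².
Initial: T₁ = [S(1−0.64)/(4σ)]^(1/4) = 45.89 K.
After:  T₂ = [2.793·0.14/(4σ)]^(1/4) = 36.24 K.
ΔT = T₂ − T₁ = -9.650 K.

-9.65 K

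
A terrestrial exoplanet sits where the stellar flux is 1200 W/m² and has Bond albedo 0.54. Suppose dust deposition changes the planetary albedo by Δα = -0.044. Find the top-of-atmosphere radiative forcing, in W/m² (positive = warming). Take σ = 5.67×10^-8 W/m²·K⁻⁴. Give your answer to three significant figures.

The change in absorbed flux is Δ[S(1−α)/4] = −SΔα/4 = 13.20 W/m².

13.2 W/m²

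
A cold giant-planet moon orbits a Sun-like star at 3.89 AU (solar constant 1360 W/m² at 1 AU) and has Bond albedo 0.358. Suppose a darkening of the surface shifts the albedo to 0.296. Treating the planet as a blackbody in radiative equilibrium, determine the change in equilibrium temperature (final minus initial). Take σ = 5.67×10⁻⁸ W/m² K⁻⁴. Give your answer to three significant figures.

Flux at the orbit: S = 1360/(3.89)² = 89.88 W/m².
Initial: T₁ = [S(1−0.358)/(4σ)]^(1/4) = 126.3 K.
Final:   T₂ = [S(1−0.296)/(4σ)]^(1/4) = 129.2 K.
ΔT = T₂ − T₁ = 2.945 K.

2.94 kelvin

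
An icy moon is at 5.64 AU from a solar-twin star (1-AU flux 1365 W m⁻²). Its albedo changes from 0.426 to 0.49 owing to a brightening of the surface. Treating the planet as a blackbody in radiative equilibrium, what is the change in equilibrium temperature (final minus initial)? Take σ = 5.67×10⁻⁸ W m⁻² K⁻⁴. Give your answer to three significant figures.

Irradiance scales as 1/d², so S = 1365 W m⁻² × (1/5.64)² = 42.91 W m⁻².
Initial: T₁ = [S(1−0.426)/(4σ)]^(1/4) = 102.1 K.
Final:   T₂ = [S(1−0.49)/(4σ)]^(1/4) = 99.11 K.
Change: 99.11 − 102.1 = -2.973 K.

-2.97 kelvin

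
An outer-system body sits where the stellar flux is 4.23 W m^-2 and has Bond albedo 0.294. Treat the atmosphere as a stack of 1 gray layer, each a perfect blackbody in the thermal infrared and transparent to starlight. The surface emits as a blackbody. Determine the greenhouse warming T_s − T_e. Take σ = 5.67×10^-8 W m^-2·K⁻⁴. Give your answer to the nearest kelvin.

11 kelvin

Top-of-atmosphere balance: σT_e⁴ = S(1−α)/4 = 0.7466 W m^-2 → T_e = 60.24 K.
T_s = (N+1)^(1/4)·T_e = 71.64 K.
So the greenhouse effect raises the surface by 71.64 − 60.24 = 11.40 K.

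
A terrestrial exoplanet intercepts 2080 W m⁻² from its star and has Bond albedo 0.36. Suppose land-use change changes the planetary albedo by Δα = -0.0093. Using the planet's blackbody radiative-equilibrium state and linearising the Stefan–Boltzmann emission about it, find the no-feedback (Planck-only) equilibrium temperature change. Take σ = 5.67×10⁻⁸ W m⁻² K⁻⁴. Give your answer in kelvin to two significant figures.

The baseline emission temperature is T_e = 276.8 K.
ΔF = −(S/4)Δα = −(2080/4)×(-0.0093) = 4.836 W m⁻².
Planck response: λ_P = 4σT_e³ = 4·5.67×10⁻⁸·(276.8)³ = 4.809 W m⁻²/K.
ΔT₀ = ΔF/λ_P = 4.836/4.809 = 1.01 K.

1.0 K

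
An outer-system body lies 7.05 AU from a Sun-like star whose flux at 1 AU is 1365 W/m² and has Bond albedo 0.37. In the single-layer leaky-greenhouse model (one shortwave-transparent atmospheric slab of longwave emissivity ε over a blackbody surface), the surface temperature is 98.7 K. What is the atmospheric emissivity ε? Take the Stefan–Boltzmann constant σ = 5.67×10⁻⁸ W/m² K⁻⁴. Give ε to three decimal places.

Flux at the orbit: S = 1365/(7.05)² = 27.46 W/m².
Effective temperature: T_e = [S(1−α)/(4σ)]^(1/4) = 93.46 K.
Since (2−ε)/2 = (T_e/T_s)⁴ = 0.8039, ε = 0.3923.

0.392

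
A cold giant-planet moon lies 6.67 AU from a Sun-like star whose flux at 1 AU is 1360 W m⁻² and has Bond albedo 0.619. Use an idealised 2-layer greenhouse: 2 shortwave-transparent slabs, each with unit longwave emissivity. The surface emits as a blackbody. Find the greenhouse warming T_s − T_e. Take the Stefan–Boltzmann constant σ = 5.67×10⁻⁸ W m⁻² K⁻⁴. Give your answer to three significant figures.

26.8 kelvin

Flux at the orbit: S = 1360/(6.67)² = 30.57 W m⁻².
Top-of-atmosphere balance: σT_e⁴ = S(1−α)/4 = 2.912 W m⁻² → T_e = 84.65 K.
T_s = (N+1)^(1/4)·T_e = 111.4 K.
So the greenhouse effect raises the surface by 111.4 − 84.65 = 26.76 K.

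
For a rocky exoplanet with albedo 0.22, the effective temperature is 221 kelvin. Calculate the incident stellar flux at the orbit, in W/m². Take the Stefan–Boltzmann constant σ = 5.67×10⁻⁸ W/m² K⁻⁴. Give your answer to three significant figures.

694 W/m²

Invert the energy balance for S: S = 4σT⁴/(1−α).
σT⁴ = 5.67×10⁻⁸·(221)⁴ = 135.3 W/m².
S = 4·135.3/0.78 = 693.6 W/m².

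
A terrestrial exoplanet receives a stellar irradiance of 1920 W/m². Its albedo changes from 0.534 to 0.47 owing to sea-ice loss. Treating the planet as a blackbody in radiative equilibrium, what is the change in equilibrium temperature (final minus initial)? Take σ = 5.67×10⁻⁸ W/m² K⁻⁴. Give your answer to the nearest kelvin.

8 K

Before: T₁ = [1920·0.466/(4σ)]^(1/4) = 250.6 K.
Final:   T₂ = [S(1−0.47)/(4σ)]^(1/4) = 258.8 K.
Change: 258.8 − 250.6 = 8.194 K.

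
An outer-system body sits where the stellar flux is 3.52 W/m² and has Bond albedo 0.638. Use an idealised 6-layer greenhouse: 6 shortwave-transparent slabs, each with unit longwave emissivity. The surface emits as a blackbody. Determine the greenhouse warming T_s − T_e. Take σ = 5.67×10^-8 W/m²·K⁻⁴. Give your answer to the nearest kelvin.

31 kelvin

OLR = S(1−α)/4 = 0.3186 W/m²; the top layer radiates at T_e = 48.69 K.
T_s = (N+1)^(1/4)·T_e = 79.19 K.
So the greenhouse effect raises the surface by 79.19 − 48.69 = 30.51 K.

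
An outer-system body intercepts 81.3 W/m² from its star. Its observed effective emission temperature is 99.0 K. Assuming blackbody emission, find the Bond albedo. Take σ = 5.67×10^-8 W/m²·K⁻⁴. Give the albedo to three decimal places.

From σT⁴ = S(1−α)/4 we invert for α: 1−α = 4σT⁴/S.
4σT⁴ = 4·5.67×10⁻⁸·(99.0)⁴ = 21.79 W/m².
1−α = 21.79/81.30 = 0.2680, so α = 0.7320.

0.732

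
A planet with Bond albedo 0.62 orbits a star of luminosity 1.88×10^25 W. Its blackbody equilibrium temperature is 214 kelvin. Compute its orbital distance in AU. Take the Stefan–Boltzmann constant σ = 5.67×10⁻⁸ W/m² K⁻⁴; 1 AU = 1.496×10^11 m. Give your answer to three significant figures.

0.231 AU

The flux needed for this T is 4σT⁴/(1−0.62) = 1252 W/m².
Then d = [L/(4πS)]^(1/2) = 3.457×10^10 m, i.e. 0.2311 AU.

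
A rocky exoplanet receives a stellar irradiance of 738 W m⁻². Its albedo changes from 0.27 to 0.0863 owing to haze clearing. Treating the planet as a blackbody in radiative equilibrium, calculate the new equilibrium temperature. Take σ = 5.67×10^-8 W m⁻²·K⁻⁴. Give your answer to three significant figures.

New equilibrium: T₂ = [(1−0.0863)·738.0/(4σ)]^(1/4) = 233.5 K.

234 kelvin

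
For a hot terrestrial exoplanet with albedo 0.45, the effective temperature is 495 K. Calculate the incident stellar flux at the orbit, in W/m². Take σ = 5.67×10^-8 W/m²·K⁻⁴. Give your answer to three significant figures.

Invert the energy balance for S: S = 4σT⁴/(1−α).
The emitted flux is σT⁴ = 3404 W/m².
S = 4·3404/0.55 = 24760 W/m².

24800 W/m²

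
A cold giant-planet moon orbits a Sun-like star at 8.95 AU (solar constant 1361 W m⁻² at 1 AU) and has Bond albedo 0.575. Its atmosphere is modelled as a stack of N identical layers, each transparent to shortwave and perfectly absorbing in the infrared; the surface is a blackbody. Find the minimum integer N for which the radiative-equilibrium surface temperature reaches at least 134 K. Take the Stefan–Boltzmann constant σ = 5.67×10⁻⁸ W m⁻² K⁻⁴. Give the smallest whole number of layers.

10

Flux at the orbit: S = 1361/(8.95)² = 16.99 W m⁻².
The effective emission temperature is T_e = [S(1−α)/(4σ)]^¼ = 75.12 K.
T_s = (N+1)^(1/4)·T_e ≥ 134 K requires N+1 ≥ (T_s/T_e)⁴ = (134/75.12)⁴ = 10.127.
The minimum whole number is N = 10.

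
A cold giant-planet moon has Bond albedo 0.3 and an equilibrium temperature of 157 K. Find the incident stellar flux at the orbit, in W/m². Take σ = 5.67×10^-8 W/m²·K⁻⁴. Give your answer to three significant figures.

197 W/m²

From S(1−α)/4 = σT⁴: S = 4σT⁴/(1−α).
σT⁴ = 5.67×10⁻⁸·(157)⁴ = 34.45 W/m².
S = 4·34.45/0.7 = 196.9 W/m².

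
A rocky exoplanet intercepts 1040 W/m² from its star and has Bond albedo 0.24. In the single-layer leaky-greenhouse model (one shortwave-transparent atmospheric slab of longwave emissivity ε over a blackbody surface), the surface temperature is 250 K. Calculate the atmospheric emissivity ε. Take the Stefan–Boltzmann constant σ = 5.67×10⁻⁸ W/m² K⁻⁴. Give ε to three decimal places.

Effective temperature: T_e = [S(1−α)/(4σ)]^(1/4) = 243.0 K.
T_s⁴ = T_e⁴·2/(2−ε) → ε = 2 − 2(T_e/T_s)⁴ = 2 − 2·(243.0/250)⁴ = 0.2157.

0.216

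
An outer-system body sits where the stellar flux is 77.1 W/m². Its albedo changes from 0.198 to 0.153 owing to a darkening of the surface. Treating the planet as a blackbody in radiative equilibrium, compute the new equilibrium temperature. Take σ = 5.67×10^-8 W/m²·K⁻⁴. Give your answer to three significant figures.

130 K

New equilibrium: T₂ = [(1−0.153)·77.10/(4σ)]^(1/4) = 130.3 K.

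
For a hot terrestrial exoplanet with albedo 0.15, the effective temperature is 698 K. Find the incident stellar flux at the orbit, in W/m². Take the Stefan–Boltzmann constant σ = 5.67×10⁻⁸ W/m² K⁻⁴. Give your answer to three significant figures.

63300 W/m²

Invert the energy balance for S: S = 4σT⁴/(1−α).
The emitted flux is σT⁴ = 13460 W/m².
S = 4·13460/0.85 = 63340 W/m².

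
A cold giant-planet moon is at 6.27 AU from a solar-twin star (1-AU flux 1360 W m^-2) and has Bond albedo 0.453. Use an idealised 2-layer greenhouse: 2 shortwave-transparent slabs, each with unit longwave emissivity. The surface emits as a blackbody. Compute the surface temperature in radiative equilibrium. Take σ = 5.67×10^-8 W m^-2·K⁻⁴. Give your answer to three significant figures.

126 K

Flux at the orbit: S = 1360/(6.27)² = 34.59 W m^-2.
Top-of-atmosphere balance: σT_e⁴ = S(1−α)/4 = 4.731 W m^-2 → T_e = 95.57 K.
For an N-layer opaque stack, T_s⁴ = (N+1)T_e⁴, hence T_s = (3)^(1/4)×95.57 K = 125.8 K.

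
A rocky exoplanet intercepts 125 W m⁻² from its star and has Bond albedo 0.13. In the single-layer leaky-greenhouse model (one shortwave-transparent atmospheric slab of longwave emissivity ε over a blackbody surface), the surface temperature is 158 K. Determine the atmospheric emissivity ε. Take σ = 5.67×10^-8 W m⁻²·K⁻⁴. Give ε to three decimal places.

0.461

TOA balance gives T_e = 148.0 K.
T_s⁴ = T_e⁴·2/(2−ε) → ε = 2 − 2(T_e/T_s)⁴ = 2 − 2·(148.0/158)⁴ = 0.4612.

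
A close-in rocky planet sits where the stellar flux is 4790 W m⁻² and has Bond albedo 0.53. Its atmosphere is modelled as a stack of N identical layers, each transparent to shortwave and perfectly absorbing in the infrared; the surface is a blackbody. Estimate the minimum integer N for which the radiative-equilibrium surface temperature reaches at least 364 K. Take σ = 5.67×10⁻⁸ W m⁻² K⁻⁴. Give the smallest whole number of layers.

1

The effective emission temperature is T_e = [S(1−α)/(4σ)]^¼ = 315.6 K.
Since T_s⁴ = (N+1)T_e⁴, we need N ≥ (T_s/T_e)⁴ − 1 = 0.769.
The minimum whole number is N = 1.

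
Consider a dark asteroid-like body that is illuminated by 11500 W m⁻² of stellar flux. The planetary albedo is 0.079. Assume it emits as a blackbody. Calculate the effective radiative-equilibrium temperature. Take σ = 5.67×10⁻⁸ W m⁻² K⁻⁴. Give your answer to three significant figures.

465 K

Absorbed flux (global mean): S(1−α)/4 = 11500·0.921/4 = 2648 W m⁻².
In equilibrium σT⁴ equals this, so T = 464.9 K.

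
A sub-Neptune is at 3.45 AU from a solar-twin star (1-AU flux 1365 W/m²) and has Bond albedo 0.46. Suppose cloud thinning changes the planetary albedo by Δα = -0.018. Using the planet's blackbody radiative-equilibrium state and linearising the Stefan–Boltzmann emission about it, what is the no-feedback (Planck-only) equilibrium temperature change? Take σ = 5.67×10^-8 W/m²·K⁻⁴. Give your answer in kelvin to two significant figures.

Irradiance scales as 1/d², so S = 1365 W/m² × (1/3.45)² = 114.7 W/m².
The baseline emission temperature is T_e = 128.5 K.
The change in absorbed flux is Δ[S(1−α)/4] = −SΔα/4 = 0.5161 W/m².
Planck response: λ_P = 4σT_e³ = 4·5.67×10⁻⁸·(128.5)³ = 0.4818 W/m²/K.
ΔT₀ = ΔF/λ_P = 0.5161/0.4818 = 1.07 K.

1.1 K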